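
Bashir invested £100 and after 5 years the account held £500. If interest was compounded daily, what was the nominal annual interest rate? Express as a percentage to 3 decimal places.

32.203%

(1 + r/365)^1825 = 500/100 = 5.
1 + r/365 = 5^(1/1825) ≈ 1.000882, so r/365 ≈ 0.000882273.
r ≈ 365·0.000882273 = 32.20296%.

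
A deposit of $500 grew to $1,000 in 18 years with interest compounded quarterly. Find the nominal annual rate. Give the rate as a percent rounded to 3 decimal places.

(1 + r/4)^72 = 1,000/500 = 2.
1 + r/4 = 2^(1/72) ≈ 1.009674, so r/4 ≈ 0.00967353.
r ≈ 4·0.00967353 = 3.86941%.

3.869%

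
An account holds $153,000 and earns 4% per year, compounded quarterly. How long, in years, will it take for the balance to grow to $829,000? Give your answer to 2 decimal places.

42.46 years

We need (1 + 0.01)^(4t) = 5.4183, so 4t = ln 5.4183 / ln 1.01 ≈ 169.8217.
t ≈ 169.8217/4 = 42.4554 years.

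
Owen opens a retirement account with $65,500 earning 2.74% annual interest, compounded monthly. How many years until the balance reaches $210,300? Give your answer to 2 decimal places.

42.62 years

(1 + 0.00228333)^(12t) = 210,300/65,500 = 3.2107.
12t·ln(1 + 0.00228333) = ln(3.2107); 12t = 1.1665/0.00228073 ≈ 511.4523.
t ≈ 42.6210 years.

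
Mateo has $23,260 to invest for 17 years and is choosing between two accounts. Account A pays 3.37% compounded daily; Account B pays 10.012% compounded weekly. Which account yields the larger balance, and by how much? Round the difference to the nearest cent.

Account B, by $86,127.16

Account A growth factor: (1 + 0.0337/365)^6205 ≈ 1.77335557; balance ≈ 41,248.2506.
Account B growth factor: (1 + 0.10012/52)^884 ≈ 5.47615690027; balance ≈ 127,375.4095.
Account B is larger by 86,127.1589.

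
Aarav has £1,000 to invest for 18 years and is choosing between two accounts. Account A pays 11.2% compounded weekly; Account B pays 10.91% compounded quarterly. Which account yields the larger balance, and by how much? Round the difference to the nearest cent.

Account A, by £550.62

Account A growth factor: (1 + 0.112/52)^936 ≈ 7.491971912; balance ≈ 7,491.9719.
Account B growth factor: (1 + 0.027275)^72 ≈ 6.941347376; balance ≈ 6,941.3474.
Account A is larger by 550.6245.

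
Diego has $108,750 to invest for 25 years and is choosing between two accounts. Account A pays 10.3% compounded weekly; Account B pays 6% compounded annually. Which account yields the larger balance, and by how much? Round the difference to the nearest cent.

Account A growth factor: (1 + 0.103/52)^1300 ≈ 13.09791585151; balance ≈ 1,424,398.3489.
Account B growth factor: (1 + 0.06)^25 ≈ 4.29187071974; balance ≈ 466,740.9408.
Account A is larger by 957,657.4081.

Account A, by $957,657.41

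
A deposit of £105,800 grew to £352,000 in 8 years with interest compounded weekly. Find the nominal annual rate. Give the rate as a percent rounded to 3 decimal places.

15.048%

(1 + r/52)^416 = 352,000/105,800 = 3.32703.
1 + r/52 = 3.32703^(1/416) ≈ 1.002894, so r/52 ≈ 0.0028938.
r ≈ 52·0.0028938 = 15.04774%.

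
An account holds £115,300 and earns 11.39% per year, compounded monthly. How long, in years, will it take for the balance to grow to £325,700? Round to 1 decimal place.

We need (1 + 0.00949167)^(12t) = 2.8248, so 12t = ln 2.8248 / ln 1.009492 ≈ 109.9238.
t ≈ 109.9238/12 = 9.1603 years.

9.2 years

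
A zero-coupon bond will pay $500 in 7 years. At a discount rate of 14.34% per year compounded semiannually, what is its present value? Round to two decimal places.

Periodic rate = 14.34%/2 = 0.0717; 14 periods.
P = 500/(1 + 0.0717)^14 ≈ 500/2.63648455 ≈ 189.6465.

$189.65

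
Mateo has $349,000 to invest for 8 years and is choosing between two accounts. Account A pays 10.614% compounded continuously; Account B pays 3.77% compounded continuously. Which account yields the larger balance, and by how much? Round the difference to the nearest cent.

Account A, by $343,963.43

Account A growth factor: e^(0.10614·8) = e^0.84912 ≈ 2.33758886834; balance ≈ 815,818.5151.
Account B growth factor: e^(0.0377·8) = e^0.3016 ≈ 1.35202031041; balance ≈ 471,855.0883.
Account A is larger by 343,963.4267.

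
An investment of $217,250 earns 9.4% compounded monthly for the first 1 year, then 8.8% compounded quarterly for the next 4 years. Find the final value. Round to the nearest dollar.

$337,939

Phase 1: 217,250·(1 + 0.094/12)^12 ≈ 238,574.7096.
Phase 2: 238,574.7096·(1 + 0.022)^16 ≈ 337,939.3283.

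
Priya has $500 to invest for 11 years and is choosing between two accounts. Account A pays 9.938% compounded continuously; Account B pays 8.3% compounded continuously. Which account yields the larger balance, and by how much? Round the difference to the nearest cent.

Account A growth factor: e^(0.09938·11) = e^1.09318 ≈ 2.983747319; balance ≈ 1,491.8737.
Account B growth factor: e^(0.083·11) = e^0.913 ≈ 2.491786692; balance ≈ 1,245.8933.
Account A is larger by 245.9803.

Account A, by $245.98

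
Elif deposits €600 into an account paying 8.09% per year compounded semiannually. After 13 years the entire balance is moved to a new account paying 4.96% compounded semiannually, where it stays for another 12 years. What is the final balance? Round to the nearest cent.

€3,028.60

After 13 years at 8.09%: 600 × 2.803829353 ≈ 1,682.2976.
Then 12 years at 4.96%: 1,682.2976 × 1.800274797 ≈ 3,028.5980.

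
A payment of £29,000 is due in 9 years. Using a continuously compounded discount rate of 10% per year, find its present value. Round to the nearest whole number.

£11,791

P = A·e^(−rt) = 29,000·e^(−0.9).
e^(−0.9) ≈ 0.40656965974, so P ≈ 11,790.5201.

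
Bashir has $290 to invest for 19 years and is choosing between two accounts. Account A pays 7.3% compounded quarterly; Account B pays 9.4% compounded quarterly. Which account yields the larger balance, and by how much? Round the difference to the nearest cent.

Account B, by $548.23

Account A growth factor: (1 + 0.01825)^76 ≈ 3.953082022; balance ≈ 1,146.3938.
Account B growth factor: (1 + 0.0235)^76 ≈ 5.843544719; balance ≈ 1,694.6280.
Account B is larger by 548.2342.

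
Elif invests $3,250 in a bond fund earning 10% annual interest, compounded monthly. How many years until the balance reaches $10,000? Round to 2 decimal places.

11.29 years

(1 + 0.00833333)^(12t) = 10,000/3,250 = 3.0769.
12t·ln(1 + 0.00833333) = ln(3.0769); 12t = 1.1239/0.0082988 ≈ 135.4328.
t ≈ 11.2861 years.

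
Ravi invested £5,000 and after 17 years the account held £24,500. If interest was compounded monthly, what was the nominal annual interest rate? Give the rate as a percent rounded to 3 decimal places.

(1 + r/12)^204 = 24,500/5,000 = 4.9.
1 + r/12 = 4.9^(1/204) ≈ 1.007821, so r/12 ≈ 0.00782079.
r ≈ 12·0.00782079 = 9.38495%.

9.385%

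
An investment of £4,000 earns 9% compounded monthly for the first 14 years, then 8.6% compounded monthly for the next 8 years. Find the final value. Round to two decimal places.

£27,858.53

After 14 years at 9%: 4,000 × 3.5088855955 ≈ 14,035.5424.
Then 8 years at 8.6%: 14,035.5424 × 1.98485603 ≈ 27,858.5309.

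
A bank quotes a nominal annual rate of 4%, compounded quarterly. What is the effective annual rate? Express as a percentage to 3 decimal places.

One year is 4 periods at 0.01 each: (1 + 0.01)^4 ≈ 1.040604.
EAR = 1.040604 − 1 ≈ 4.06040%.

4.060%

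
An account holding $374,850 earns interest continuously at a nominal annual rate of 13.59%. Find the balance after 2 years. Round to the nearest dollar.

A = P·e^(rt) = 374,850·e^(0.1359·2) = 374,850·e^0.2718.
e^0.2718 ≈ 1.31232451016, so A ≈ 491,924.8426.

$491,925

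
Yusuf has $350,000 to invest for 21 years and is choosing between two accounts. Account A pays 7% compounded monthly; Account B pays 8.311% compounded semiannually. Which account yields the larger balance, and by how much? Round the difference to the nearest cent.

A: (1 + 0.07/12)^252 ≈ 4.330699606932, so 350,000 × 4.330699606932 ≈ 1,515,744.8624.
B: (1 + 0.041555)^42 ≈ 5.529078297547, so 350,000 × 5.529078297547 ≈ 1,935,177.4041.
Difference ≈ 419,432.5417 in favor of B.

Account B, by $419,432.54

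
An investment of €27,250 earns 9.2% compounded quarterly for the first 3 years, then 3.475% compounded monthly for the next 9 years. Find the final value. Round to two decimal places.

After 3 years at 9.2%: 27,250 × 1.3137344984 ≈ 35,799.2651.
Then 9 years at 3.475%: 35,799.2651 × 1.3665619175 ≈ 48,921.9123.

€48,921.91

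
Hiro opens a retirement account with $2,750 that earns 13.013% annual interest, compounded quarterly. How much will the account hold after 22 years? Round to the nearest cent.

$46,010.93

Periodic rate = 13.013%/4 = 0.0325325; periods = 4·22 = 88.
A = 2,750·(1 + 0.0325325)^88 ≈ 2,750·16.731245633 ≈ 46,010.9255.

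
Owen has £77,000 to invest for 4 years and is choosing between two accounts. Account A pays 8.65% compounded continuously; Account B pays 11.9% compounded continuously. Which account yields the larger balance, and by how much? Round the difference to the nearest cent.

Account A growth factor: e^(0.0865·4) = e^0.346 ≈ 1.41340261582; balance ≈ 108,832.0014.
Account B growth factor: e^(0.119·4) = e^0.476 ≈ 1.60962301596; balance ≈ 123,940.9722.
Account B is larger by 15,108.9708.

Account B, by £15,108.97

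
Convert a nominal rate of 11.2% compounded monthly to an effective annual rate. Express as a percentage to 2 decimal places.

11.79%

One year is 12 periods at 0.00933333 each: (1 + 0.00933333)^12 ≈ 1.117932.
EAR = 1.117932 − 1 ≈ 11.79320%.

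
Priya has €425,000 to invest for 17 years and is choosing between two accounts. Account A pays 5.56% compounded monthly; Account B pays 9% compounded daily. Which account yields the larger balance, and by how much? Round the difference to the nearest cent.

Account B, by €871,075.46

Account A growth factor: (1 + 0.0556/12)^204 ≈ 2.567716614246; balance ≈ 1,091,279.5611.
Account B growth factor: (1 + 0.09/365)^6205 ≈ 4.617305920277; balance ≈ 1,962,355.0161.
Account B is larger by 871,075.4551.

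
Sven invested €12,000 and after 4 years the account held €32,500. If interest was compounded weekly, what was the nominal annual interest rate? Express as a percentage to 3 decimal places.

24.968%

(1 + r/52)^208 = 32,500/12,000 = 2.70833.
1 + r/52 = 2.70833^(1/208) ≈ 1.004802, so r/52 ≈ 0.00480156.
r ≈ 52·0.00480156 = 24.96809%.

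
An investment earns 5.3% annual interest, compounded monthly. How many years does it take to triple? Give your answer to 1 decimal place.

20.8 years

(1 + 0.00441667)^(12t) = 3.
12t = ln 3 / ln(1 + 0.00441667) ≈ 1.0986/0.00440694 ≈ 249.2913.
t ≈ 20.7743.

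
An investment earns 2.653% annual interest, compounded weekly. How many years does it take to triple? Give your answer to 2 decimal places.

41.42 years

(1 + 0.000510192)^(52t) = 3.
52t = ln 3 / ln(1 + 0.000510192) ≈ 1.0986/0.000510062 ≈ 2153.8790.
t ≈ 41.4208.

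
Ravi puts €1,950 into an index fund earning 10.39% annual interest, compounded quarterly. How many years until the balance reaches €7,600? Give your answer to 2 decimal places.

We need (1 + 0.025975)^(4t) = 3.8974, so 4t = ln 3.8974 / ln 1.025975 ≈ 53.0476.
t ≈ 53.0476/4 = 13.2619 years.

13.26 years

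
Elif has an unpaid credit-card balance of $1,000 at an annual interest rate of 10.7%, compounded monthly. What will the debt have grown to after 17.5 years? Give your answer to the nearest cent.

Periodic rate = 10.7%/12 = 0.00891667; periods = 12·17.5 = 210.
A = 1,000·(1 + 0.107/12)^210 ≈ 1,000·6.450780085 ≈ 6,450.7801.

$6,450.78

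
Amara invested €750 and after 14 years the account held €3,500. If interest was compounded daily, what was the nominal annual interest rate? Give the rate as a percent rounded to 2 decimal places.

(1 + r/365)^5110 = 3,500/750 = 4.66667.
1 + r/365 = 4.66667^(1/5110) ≈ 1.000302, so r/365 ≈ 0.000301502.
r ≈ 365·0.000301502 = 11.00484%.

11.00%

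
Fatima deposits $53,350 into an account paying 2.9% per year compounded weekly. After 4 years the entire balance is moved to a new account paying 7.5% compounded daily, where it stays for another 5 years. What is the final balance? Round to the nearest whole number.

$87,165

Phase 1: 53,350·(1 + 0.029/52)^208 ≈ 59,909.8926.
Phase 2: 59,909.8926·(1 + 0.075/365)^1825 ≈ 87,165.0216.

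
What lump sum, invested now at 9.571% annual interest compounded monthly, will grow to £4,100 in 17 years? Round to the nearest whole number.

£811

Growth factor = (1 + 0.09571/12)^204 ≈ 5.056202345.
P = 4,100/5.056202345 ≈ 810.8853.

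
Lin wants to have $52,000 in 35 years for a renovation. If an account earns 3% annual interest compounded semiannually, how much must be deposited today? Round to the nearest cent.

Periodic rate = 3%/2 = 0.015; 70 periods.
P = 52,000/(1 + 0.015)^70 ≈ 52,000/2.8354562942 ≈ 18,339.2000.

$18,339.20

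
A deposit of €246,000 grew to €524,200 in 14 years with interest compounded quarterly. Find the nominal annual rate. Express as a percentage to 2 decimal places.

5.44%

(1 + r/4)^56 = 524,200/246,000 = 2.13089.
1 + r/4 = 2.13089^(1/56) ≈ 1.013601, so r/4 ≈ 0.0136013.
r ≈ 4·0.0136013 = 5.44054%.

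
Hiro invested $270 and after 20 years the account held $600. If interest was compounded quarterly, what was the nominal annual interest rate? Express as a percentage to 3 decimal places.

(1 + r/4)^80 = 600/270 = 2.22222.
1 + r/4 = 2.22222^(1/80) ≈ 1.010031, so r/4 ≈ 0.0100313.
r ≈ 4·0.0100313 = 4.01253%.

4.013%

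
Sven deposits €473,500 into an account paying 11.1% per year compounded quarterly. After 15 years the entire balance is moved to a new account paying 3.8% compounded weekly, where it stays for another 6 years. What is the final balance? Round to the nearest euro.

After 15 years at 11.1%: 473,500 × 5.167126895049 ≈ 2,446,634.5848.
Then 6 years at 3.8%: 2,446,634.5848 × 1.255980739168 ≈ 3,072,925.9143.

€3,072,926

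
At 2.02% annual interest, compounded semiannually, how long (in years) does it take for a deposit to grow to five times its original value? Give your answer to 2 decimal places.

(1 + 0.0101)^(2t) = 5.
2t = ln 5 / ln(1 + 0.0101) ≈ 1.6094/0.0100493 ≈ 160.1537.
t ≈ 80.0768.

80.08 years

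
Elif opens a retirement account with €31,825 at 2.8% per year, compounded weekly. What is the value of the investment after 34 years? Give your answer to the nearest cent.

Periodic rate = 2.8%/52 = 0.000538462; periods = 52·34 = 1768.
A = 31,825·(1 + 0.028/52)^1768 ≈ 31,825·2.5902225127 ≈ 82,433.8315.

€82,433.83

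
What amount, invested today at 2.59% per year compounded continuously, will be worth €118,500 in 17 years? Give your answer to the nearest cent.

€76,295.42

P = A·e^(−rt) = 118,500·e^(−0.4403).
e^(−0.4403) ≈ 0.643843239136, so P ≈ 76,295.4238.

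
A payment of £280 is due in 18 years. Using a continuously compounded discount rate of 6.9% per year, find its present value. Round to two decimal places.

P = A·e^(−rt) = 280·e^(−1.242).
e^(−1.242) ≈ 0.288806028, so P ≈ 80.8657.

£80.87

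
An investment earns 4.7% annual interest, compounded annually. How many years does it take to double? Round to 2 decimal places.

15.09 years

(1 + 0.047)^t = 2.
t = ln 2 / ln(1 + 0.047) ≈ 0.69315/0.0459289 ≈ 15.0917.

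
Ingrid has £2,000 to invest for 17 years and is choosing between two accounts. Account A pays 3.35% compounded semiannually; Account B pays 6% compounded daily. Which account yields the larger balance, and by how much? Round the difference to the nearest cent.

A: (1 + 0.01675)^34 ≈ 1.75906609, so 2,000 × 1.75906609 ≈ 3,518.1322.
B: (1 + 0.06/365)^6205 ≈ 2.772962307, so 2,000 × 2.772962307 ≈ 5,545.9246.
Difference ≈ 2,027.7924 in favor of B.

Account B, by £2,027.79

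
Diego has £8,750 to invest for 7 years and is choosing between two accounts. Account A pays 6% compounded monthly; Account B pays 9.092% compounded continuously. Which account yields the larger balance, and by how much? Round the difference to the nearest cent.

Account A growth factor: (1 + 0.005)^84 ≈ 1.5203696361; balance ≈ 13,303.2343.
Account B growth factor: e^(0.09092·7) = e^0.63644 ≈ 1.8897414107; balance ≈ 16,535.2373.
Account B is larger by 3,232.0030.

Account B, by £3,232.00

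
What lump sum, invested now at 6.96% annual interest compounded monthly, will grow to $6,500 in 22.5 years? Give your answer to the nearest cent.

$1,363.87

Growth factor = (1 + 0.0058)^270 ≈ 4.765850852.
P = 6,500/4.765850852 ≈ 1,363.8698.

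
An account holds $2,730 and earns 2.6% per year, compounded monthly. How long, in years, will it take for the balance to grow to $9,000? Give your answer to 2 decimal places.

(1 + 0.00216667)^(12t) = 9,000/2,730 = 3.2967.
12t·ln(1 + 0.00216667) = ln(3.2967); 12t = 1.1929/0.00216432 ≈ 551.1761.
t ≈ 45.9313 years.

45.93 years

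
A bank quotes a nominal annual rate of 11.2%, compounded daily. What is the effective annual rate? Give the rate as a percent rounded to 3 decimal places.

EAR = (1 + 11.2%/365)^365 − 1 = (1 + 0.000306849)^365 − 1.
(1 + 0.000306849)^365 ≈ 1.118494, so EAR ≈ 11.84936%.

11.849%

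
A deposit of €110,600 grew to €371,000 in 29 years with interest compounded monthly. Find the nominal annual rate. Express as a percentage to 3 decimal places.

(1 + r/12)^348 = 371,000/110,600 = 3.35443.
1 + r/12 = 3.35443^(1/348) ≈ 1.003484, so r/12 ≈ 0.00348388.
r ≈ 12·0.00348388 = 4.18065%.

4.181%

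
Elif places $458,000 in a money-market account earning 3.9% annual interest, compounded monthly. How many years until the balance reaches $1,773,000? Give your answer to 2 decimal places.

We need (1 + 0.00325)^(12t) = 3.8712, so 12t = ln 3.8712 / ln 1.00325 ≈ 417.1561.
t ≈ 417.1561/12 = 34.7630 years.

34.76 years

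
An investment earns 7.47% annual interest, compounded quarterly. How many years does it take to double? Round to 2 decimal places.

9.37 years

(1 + 0.018675)^(4t) = 2.
4t = ln 2 / ln(1 + 0.018675) ≈ 0.69315/0.0185028 ≈ 37.4618.
t ≈ 9.3655.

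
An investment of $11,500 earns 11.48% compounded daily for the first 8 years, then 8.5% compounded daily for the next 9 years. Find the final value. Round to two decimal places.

$61,899.59

Phase 1: 11,500·(1 + 0.1148/365)^2920 ≈ 28,806.5456.
Phase 2: 28,806.5456·(1 + 0.085/365)^3285 ≈ 61,899.5913.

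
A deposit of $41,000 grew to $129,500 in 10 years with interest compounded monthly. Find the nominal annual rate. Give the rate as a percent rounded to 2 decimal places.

The 120-period growth factor is 129,500/41,000 = 3.15854.
r/12 = 3.15854^(1/120) − 1 ≈ 0.00963032, so r ≈ 12·0.00963032 = 11.55638%.

11.56%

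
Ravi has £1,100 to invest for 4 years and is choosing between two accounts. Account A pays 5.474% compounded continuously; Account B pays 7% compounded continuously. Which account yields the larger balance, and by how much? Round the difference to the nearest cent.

Account A growth factor: e^(0.05474·4) = e^0.21896 ≈ 1.244781484; balance ≈ 1,369.2596.
Account B growth factor: e^(0.07·4) = e^0.28 ≈ 1.323129812; balance ≈ 1,455.4428.
Account B is larger by 86.1832.

Account B, by £86.18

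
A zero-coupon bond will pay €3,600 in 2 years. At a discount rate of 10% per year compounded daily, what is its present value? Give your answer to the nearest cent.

Growth factor = (1 + 0.1/365)^730 ≈ 1.221369302.
P = 3,600/1.221369302 ≈ 2,947.5114.

€2,947.51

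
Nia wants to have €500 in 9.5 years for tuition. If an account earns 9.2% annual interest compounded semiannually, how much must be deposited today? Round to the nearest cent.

€212.75

Growth factor = (1 + 0.046)^19 ≈ 2.35018476.
P = 500/2.35018476 ≈ 212.7492.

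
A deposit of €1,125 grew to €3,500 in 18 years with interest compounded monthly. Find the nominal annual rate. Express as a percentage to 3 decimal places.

6.322%

The 216-period growth factor is 3,500/1,125 = 3.11111.
r/12 = 3.11111^(1/216) − 1 ≈ 0.00526837, so r ≈ 12·0.00526837 = 6.32204%.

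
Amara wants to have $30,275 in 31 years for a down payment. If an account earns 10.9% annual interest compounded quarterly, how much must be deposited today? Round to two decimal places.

Periodic rate = 10.9%/4 = 0.02725; 124 periods.
P = 30,275/(1 + 0.02725)^124 ≈ 30,275/28.044170047 ≈ 1,079.5470.

$1,079.55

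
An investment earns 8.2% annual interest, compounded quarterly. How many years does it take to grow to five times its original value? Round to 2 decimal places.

19.83 years

(1 + 0.0205)^(4t) = 5.
4t = ln 5 / ln(1 + 0.0205) ≈ 1.6094/0.0202927 ≈ 79.3112.
t ≈ 19.8278.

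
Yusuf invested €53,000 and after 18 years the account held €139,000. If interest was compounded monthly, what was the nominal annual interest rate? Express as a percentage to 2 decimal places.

The 216-period growth factor is 139,000/53,000 = 2.62264.
r/12 = 2.62264^(1/216) − 1 ≈ 0.00447378, so r ≈ 12·0.00447378 = 5.36854%.

5.37%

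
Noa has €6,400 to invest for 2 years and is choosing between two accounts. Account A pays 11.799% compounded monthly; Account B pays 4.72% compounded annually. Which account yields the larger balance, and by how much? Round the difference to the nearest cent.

A: (1 + 0.0098325)^24 ≈ 1.26469048, so 6,400 × 1.26469048 ≈ 8,094.0191.
B: (1 + 0.0472)^2 ≈ 1.09662784, so 6,400 × 1.09662784 ≈ 7,018.4182.
Difference ≈ 1,075.6009 in favor of A.

Account A, by €1,075.60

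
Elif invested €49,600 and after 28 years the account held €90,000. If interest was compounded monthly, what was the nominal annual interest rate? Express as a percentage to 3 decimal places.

2.130%

The 336-period growth factor is 90,000/49,600 = 1.81452.
r/12 = 1.81452^(1/336) − 1 ≈ 0.00177484, so r ≈ 12·0.00177484 = 2.12981%.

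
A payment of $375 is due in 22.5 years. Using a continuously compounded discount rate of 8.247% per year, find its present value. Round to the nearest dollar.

P = A·e^(−rt) = 375·e^(−1.855575).
e^(−1.855575) ≈ 0.156363008, so P ≈ 58.6361.

$59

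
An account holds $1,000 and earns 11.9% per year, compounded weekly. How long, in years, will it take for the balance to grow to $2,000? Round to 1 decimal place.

We need (1 + 0.00228846)^(52t) = 2, so 52t = ln 2 / ln 1.002288 ≈ 303.2343.
t ≈ 303.2343/52 = 5.8314 years.

5.8 years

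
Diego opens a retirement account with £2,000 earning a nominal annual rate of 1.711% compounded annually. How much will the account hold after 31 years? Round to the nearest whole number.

Annual rate = 1.711% = 0.01711; years = 31.
A = 2,000·(1 + 0.01711)^31 ≈ 2,000·1.692020618 ≈ 3,384.0412.

£3,384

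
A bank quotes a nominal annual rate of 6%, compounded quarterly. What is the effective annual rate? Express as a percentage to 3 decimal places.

EAR = (1 + 6%/4)^4 − 1 = (1 + 0.015)^4 − 1.
(1 + 0.015)^4 ≈ 1.061364, so EAR ≈ 6.13636%.

6.136%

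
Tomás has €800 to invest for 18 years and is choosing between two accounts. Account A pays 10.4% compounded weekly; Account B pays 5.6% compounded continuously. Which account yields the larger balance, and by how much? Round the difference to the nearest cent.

A: (1 + 0.002)^936 ≈ 6.489143127, so 800 × 6.489143127 ≈ 5,191.3145.
B: e^(0.056·18) = e^1.008 ≈ 2.740115301, so 800 × 2.740115301 ≈ 2,192.0922.
Difference ≈ 2,999.2223 in favor of A.

Account A, by €2,999.22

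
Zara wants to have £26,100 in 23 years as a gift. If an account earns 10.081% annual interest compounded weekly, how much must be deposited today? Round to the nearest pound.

£2,574

Periodic rate = 10.081%/52 = 0.00193865; 1196 periods.
P = 26,100/(1 + 0.10081/52)^1196 ≈ 26,100/10.138959607 ≈ 2,574.2286.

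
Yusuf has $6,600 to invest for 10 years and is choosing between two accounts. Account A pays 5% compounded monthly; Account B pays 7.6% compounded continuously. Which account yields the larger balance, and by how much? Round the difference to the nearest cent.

Account A growth factor: (1 + 0.05/12)^120 ≈ 1.6470094977; balance ≈ 10,870.2627.
Account B growth factor: e^(0.076·10) = e^0.76 ≈ 2.1382762205; balance ≈ 14,112.6231.
Account B is larger by 3,242.3604.

Account B, by $3,242.36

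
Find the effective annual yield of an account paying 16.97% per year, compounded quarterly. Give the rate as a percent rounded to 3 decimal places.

One year is 4 periods at 0.042425 each: (1 + 0.042425)^4 ≈ 1.180808.
EAR = 1.180808 − 1 ≈ 18.08080%.

18.081%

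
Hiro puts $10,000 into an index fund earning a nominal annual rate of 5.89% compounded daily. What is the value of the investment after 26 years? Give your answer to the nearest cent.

Periodic rate = 5.89%/365 = 0.00016137; periods = 365·26 = 9490.
A = 10,000·(1 + 0.0589/365)^9490 ≈ 10,000·4.624075469 ≈ 46,240.7547.

$46,240.75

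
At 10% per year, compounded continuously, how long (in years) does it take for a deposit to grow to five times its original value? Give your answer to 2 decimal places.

16.09 years

e^(0.1t) = 5, so 0.1t = ln 5 ≈ 1.6094.
t ≈ 1.6094/0.1 ≈ 16.0944.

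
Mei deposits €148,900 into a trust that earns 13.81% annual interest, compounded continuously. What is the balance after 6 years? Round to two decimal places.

€340,997.43

A = P·e^(rt) = 148,900·e^(0.1381·6) = 148,900·e^0.8286.
e^0.8286 ≈ 2.29011034043, so A ≈ 340,997.4297.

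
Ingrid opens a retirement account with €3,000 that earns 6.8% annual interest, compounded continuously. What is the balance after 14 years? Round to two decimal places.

A = P·e^(rt) = 3,000·e^(0.068·14) = 3,000·e^0.952.
e^0.952 ≈ 2.590886254, so A ≈ 7,772.6588.

€7,772.66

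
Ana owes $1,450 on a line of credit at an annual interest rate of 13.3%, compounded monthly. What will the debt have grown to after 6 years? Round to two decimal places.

$3,206.48

Periodic rate = 13.3%/12 = 0.0110833; periods = 12·6 = 72.
A = 1,450·(1 + 0.133/12)^72 ≈ 1,450·2.211365408 ≈ 3,206.4798.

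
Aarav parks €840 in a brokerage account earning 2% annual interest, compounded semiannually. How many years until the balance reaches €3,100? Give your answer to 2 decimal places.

65.61 years

(1 + 0.01)^(2t) = 3,100/840 = 3.6905.
2t·ln(1 + 0.01) = ln(3.6905); 2t = 1.3058/0.00995033 ≈ 131.2273.
t ≈ 65.6137 years.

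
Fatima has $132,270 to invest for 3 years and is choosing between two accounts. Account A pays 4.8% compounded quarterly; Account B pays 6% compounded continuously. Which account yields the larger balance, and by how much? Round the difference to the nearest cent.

Account A growth factor: (1 + 0.012)^12 ≈ 1.15389462418; balance ≈ 152,625.6419.
Account B growth factor: e^(0.06·3) = e^0.18 ≈ 1.19721736312; balance ≈ 158,355.9406.
Account B is larger by 5,730.2987.

Account B, by $5,730.30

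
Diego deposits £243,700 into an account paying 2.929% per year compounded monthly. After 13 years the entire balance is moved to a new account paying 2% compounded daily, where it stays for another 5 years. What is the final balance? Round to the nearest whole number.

After 13 years at 2.929%: 243,700 × 1.46273219997 ≈ 356,467.8371.
Then 5 years at 2%: 356,467.8371 × 1.10516789033 ≈ 393,956.8075.

£393,957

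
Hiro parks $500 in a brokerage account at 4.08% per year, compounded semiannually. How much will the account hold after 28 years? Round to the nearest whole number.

Growth factor = (1 + 0.0204)^56 ≈ 3.098455024.
A ≈ 500 × 3.098455024 ≈ 1,549.2275.

$1,549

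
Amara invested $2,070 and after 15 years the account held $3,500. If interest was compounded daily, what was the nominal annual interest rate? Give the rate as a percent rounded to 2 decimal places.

(1 + r/365)^5475 = 3,500/2,070 = 1.69082.
1 + r/365 = 1.69082^(1/5475) ≈ 1.000096, so r/365 ≈ 0.0000959342.
r ≈ 365·0.0000959342 = 3.50160%.

3.50%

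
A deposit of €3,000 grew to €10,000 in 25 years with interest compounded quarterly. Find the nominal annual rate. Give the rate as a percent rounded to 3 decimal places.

The 100-period growth factor is 10,000/3,000 = 3.33333.
r/4 = 3.33333^(1/100) − 1 ≈ 0.0121125, so r ≈ 4·0.0121125 = 4.84500%.

4.845%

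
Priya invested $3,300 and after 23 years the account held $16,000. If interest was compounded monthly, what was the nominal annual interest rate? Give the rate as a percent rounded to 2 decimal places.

6.88%

(1 + r/12)^276 = 16,000/3,300 = 4.84848.
1 + r/12 = 4.84848^(1/276) ≈ 1.005736, so r/12 ≈ 0.00573619.
r ≈ 12·0.00573619 = 6.88343%.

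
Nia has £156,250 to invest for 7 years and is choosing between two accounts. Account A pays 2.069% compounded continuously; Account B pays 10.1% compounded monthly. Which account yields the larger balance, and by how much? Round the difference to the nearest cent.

A: e^(0.02069·7) = e^0.14483 ≈ 1.15584306024, so 156,250 × 1.15584306024 ≈ 180,600.4782.
B: (1 + 0.101/12)^84 ≈ 2.02190734953, so 156,250 × 2.02190734953 ≈ 315,923.0234.
Difference ≈ 135,322.5452 in favor of B.

Account B, by £135,322.55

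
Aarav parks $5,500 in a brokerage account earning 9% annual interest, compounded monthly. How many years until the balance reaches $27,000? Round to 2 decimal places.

We need (1 + 0.0075)^(12t) = 4.9091, so 12t = ln 4.9091 / ln 1.0075 ≈ 212.9397.
t ≈ 212.9397/12 = 17.7450 years.

17.74 years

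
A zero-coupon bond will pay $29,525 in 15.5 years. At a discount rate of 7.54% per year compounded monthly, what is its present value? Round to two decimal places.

$9,209.11

Growth factor = (1 + 0.0754/12)^186 ≈ 3.2060627999.
P = 29,525/3.2060627999 ≈ 9,209.1147.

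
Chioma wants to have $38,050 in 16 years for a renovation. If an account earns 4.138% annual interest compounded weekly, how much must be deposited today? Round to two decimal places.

Periodic rate = 4.138%/52 = 0.000795769; 832 periods.
P = 38,050/(1 + 0.04138/52)^832 ≈ 38,050/1.9383104823 ≈ 19,630.4980.

$19,630.50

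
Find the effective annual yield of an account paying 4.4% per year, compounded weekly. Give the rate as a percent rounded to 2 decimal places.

One year is 52 periods at 0.000846154 each: (1 + 0.000846154)^52 ≈ 1.044963.
EAR = 1.044963 − 1 ≈ 4.49629%.

4.50%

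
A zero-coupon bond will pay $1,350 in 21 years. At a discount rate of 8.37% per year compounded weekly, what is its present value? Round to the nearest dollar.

$233

Periodic rate = 8.37%/52 = 0.00160962; 1092 periods.
P = 1,350/(1 + 0.0837/52)^1092 ≈ 1,350/5.790895285 ≈ 233.1246.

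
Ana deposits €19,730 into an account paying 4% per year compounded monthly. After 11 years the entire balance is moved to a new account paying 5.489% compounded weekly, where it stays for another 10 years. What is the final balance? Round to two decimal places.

After 11 years at 4%: 19,730 × 1.5515715061 ≈ 30,612.5058.
Then 10 years at 5.489%: 30,612.5058 × 1.7308463363 ≈ 52,985.5435.

€52,985.54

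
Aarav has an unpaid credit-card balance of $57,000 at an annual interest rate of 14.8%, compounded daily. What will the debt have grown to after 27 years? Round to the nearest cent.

Growth factor = (1 + 0.148/365)^9855 ≈ 54.3361673713.
A ≈ 57,000 × 54.3361673713 ≈ 3,097,161.5402.

$3,097,161.54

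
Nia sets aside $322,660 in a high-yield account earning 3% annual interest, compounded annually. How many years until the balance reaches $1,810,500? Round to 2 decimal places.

We need (1 + 0.03)^t = 5.6112, so t = ln 5.6112 / ln 1.03 ≈ 58.3501.

58.35 years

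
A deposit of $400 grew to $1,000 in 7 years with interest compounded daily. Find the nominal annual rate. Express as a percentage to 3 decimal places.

The 2555-period growth factor is 1,000/400 = 2.5.
r/365 = 2.5^(1/2555) − 1 ≈ 0.000358691, so r ≈ 365·0.000358691 = 13.09222%.

13.092%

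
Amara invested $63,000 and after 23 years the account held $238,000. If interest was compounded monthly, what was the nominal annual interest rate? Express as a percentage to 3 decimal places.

(1 + r/12)^276 = 238,000/63,000 = 3.77778.
1 + r/12 = 3.77778^(1/276) ≈ 1.004827, so r/12 ≈ 0.00482732.
r ≈ 12·0.00482732 = 5.79279%.

5.793%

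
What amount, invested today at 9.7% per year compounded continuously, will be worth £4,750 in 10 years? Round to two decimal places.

P = A·e^(−rt) = 4,750·e^(−0.97).
e^(−0.97) ≈ 0.3790830381, so P ≈ 1,800.6444.

£1,800.64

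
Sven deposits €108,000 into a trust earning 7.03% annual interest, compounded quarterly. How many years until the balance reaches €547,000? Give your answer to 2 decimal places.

23.28 years

We need (1 + 0.017575)^(4t) = 5.0648, so 4t = ln 5.0648 / ln 1.017575 ≈ 93.1171.
t ≈ 93.1171/4 = 23.2793 years.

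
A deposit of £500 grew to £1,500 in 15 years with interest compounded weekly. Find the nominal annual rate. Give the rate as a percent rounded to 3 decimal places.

7.329%

(1 + r/52)^780 = 1,500/500 = 3.
1 + r/52 = 3^(1/780) ≈ 1.001409, so r/52 ≈ 0.00140947.
r ≈ 52·0.00140947 = 7.32924%.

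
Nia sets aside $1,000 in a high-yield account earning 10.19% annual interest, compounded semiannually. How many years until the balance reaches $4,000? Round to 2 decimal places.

13.95 years

(1 + 0.05095)^(2t) = 4,000/1,000 = 4.
2t·ln(1 + 0.05095) = ln(4); 2t = 1.3863/0.0496945 ≈ 27.8963.
t ≈ 13.9482 years.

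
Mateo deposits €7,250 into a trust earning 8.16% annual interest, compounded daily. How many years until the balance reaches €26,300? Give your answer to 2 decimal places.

(1 + 0.000223562)^(365t) = 26,300/7,250 = 3.6276.
365t·ln(1 + 0.000223562) = ln(3.6276); 365t = 1.2886/0.000223537 ≈ 5764.4571.
t ≈ 15.7930 years.

15.79 years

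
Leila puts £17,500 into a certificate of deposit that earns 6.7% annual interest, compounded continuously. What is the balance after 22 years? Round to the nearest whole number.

A = P·e^(rt) = 17,500·e^(0.067·22) = 17,500·e^1.474.
e^1.474 ≈ 4.3666669219, so A ≈ 76,416.6711.

£76,417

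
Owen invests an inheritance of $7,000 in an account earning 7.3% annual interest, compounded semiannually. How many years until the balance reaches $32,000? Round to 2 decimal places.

(1 + 0.0365)^(2t) = 32,000/7,000 = 4.5714.
2t·ln(1 + 0.0365) = ln(4.5714); 2t = 1.5198/0.0358497 ≈ 42.3944.
t ≈ 21.1972 years.

21.20 years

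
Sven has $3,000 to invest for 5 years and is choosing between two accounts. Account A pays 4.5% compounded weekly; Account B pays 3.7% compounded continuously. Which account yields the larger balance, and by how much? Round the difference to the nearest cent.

Account A growth factor: (1 + 0.045/52)^260 ≈ 1.252200872; balance ≈ 3,756.6026.
Account B growth factor: e^(0.037·5) = e^0.185 ≈ 1.20321844; balance ≈ 3,609.6553.
Account A is larger by 146.9473.

Account A, by $146.95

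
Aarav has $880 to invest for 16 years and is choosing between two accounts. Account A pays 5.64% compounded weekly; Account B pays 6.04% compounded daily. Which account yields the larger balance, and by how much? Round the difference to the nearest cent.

A: (1 + 0.0564/52)^832 ≈ 2.464307845, so 880 × 2.464307845 ≈ 2,168.5909.
B: (1 + 0.0604/365)^5840 ≈ 2.628254793, so 880 × 2.628254793 ≈ 2,312.8642.
Difference ≈ 144.2733 in favor of B.

Account B, by $144.27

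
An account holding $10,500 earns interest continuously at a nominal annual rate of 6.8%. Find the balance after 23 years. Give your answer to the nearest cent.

A = P·e^(rt) = 10,500·e^(0.068·23) = 10,500·e^1.564.
e^1.564 ≈ 4.7778946515, so A ≈ 50,167.8938.

$50,167.89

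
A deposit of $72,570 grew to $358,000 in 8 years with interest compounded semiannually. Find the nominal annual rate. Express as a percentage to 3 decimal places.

20.979%

(1 + r/2)^16 = 358,000/72,570 = 4.93317.
1 + r/2 = 4.93317^(1/16) ≈ 1.104893, so r/2 ≈ 0.104893.
r ≈ 2·0.104893 = 20.97867%.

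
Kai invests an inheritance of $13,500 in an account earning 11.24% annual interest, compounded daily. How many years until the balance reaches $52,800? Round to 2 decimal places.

12.14 years

(1 + 0.000307945)^(365t) = 52,800/13,500 = 3.9111.
365t·ln(1 + 0.000307945) = ln(3.9111); 365t = 1.3638/0.000307898 ≈ 4429.4617.
t ≈ 12.1355 years.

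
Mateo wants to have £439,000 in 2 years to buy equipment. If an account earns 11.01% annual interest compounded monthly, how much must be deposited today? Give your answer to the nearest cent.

£352,589.13

Growth factor = (1 + 0.009175)^24 ≈ 1.24507524912.
P = 439,000/1.24507524912 ≈ 352,589.1309.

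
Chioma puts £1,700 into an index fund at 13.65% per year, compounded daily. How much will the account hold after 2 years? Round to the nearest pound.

£2,234

Periodic rate = 13.65%/365 = 0.000373973; periods = 365·2 = 730.
A = 1,700·(1 + 0.1365/365)^730 ≈ 1,700·1.313833192 ≈ 2,233.5164.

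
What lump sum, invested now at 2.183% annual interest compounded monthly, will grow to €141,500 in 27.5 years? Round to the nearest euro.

€77,674

Growth factor = (1 + 0.02183/12)^330 ≈ 1.82171727829.
P = 141,500/1.82171727829 ≈ 77,673.9627.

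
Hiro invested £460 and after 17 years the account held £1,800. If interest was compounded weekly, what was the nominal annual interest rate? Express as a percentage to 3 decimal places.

(1 + r/52)^884 = 1,800/460 = 3.91304.
1 + r/52 = 3.91304^(1/884) ≈ 1.001545, so r/52 ≈ 0.00154453.
r ≈ 52·0.00154453 = 8.03158%.

8.032%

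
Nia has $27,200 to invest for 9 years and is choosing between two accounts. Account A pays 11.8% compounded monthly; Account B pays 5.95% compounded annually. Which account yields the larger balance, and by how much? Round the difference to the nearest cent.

Account A growth factor: (1 + 0.118/12)^108 ≈ 2.8771852698; balance ≈ 78,259.4393.
Account B growth factor: (1 + 0.0595)^9 ≈ 1.6823201605; balance ≈ 45,759.1084.
Account A is larger by 32,500.3310.

Account A, by $32,500.33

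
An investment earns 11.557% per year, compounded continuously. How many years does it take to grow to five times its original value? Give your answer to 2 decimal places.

13.93 years

e^(0.11557t) = 5, so 0.11557t = ln 5 ≈ 1.6094.
t ≈ 1.6094/0.11557 ≈ 13.9261.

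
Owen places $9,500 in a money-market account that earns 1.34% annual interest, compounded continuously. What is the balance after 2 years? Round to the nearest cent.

A = P·e^(rt) = 9,500·e^(0.0134·2) = 9,500·e^0.0268.
e^0.0268 ≈ 1.02716235, so A ≈ 9,758.0423.

$9,758.04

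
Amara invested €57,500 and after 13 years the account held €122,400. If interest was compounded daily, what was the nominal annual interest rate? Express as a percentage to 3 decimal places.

5.812%

(1 + r/365)^4745 = 122,400/57,500 = 2.1287.
1 + r/365 = 2.1287^(1/4745) ≈ 1.000159, so r/365 ≈ 0.000159235.
r ≈ 365·0.000159235 = 5.81207%.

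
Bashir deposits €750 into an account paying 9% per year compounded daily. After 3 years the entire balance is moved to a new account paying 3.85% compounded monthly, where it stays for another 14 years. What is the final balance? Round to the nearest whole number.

€1,683

Phase 1: 750·(1 + 0.09/365)^1095 ≈ 982.4406.
Phase 2: 982.4406·(1 + 0.0385/12)^168 ≈ 1,682.7374.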